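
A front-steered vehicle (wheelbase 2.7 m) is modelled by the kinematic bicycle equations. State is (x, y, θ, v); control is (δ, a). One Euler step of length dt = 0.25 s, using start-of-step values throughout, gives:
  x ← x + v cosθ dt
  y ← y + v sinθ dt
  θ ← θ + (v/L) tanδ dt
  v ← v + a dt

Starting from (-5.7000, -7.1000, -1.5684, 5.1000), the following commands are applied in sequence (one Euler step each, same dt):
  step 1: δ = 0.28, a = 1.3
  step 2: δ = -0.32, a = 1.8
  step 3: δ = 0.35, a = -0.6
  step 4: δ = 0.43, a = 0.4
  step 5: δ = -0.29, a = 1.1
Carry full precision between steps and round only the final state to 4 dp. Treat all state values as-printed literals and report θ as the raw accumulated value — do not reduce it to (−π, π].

after step 1 (δ=0.28, a=1.3): (-5.696945, -8.374996, -1.432610, 5.425000)
after step 2 (δ=-0.32, a=1.8): (-5.510126, -9.718318, -1.599072, 5.875000)
after step 3 (δ=0.35, a=-0.6): (-5.551651, -11.186481, -1.400504, 5.725000)
after step 4 (δ=0.43, a=0.4): (-5.309095, -12.597028, -1.157392, 5.825000)
after step 5 (δ=-0.29, a=1.1): (-4.724077, -13.930601, -1.318341, 6.100000)

(-4.7241, -13.9306, -1.3183, 6.1000)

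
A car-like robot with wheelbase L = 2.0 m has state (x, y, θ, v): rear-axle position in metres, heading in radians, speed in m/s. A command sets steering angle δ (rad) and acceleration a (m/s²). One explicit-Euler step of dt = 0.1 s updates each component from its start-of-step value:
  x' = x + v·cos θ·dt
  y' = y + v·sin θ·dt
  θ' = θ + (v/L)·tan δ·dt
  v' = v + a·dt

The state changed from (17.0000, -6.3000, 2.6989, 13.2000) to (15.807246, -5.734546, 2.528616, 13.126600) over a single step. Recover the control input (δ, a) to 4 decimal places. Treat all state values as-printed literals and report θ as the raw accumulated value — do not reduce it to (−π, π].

δ = -0.2525, a = -0.7340

a = (v'−v)/dt = (-0.073400)/0.1 = -0.7340
Δθ = θ'−θ = -0.170284;  (v·dt/L) = 13.2000·0.1/2.0 = 0.660000
tan δ = Δθ·L/(v·dt) = -0.258006  →  δ = -0.2525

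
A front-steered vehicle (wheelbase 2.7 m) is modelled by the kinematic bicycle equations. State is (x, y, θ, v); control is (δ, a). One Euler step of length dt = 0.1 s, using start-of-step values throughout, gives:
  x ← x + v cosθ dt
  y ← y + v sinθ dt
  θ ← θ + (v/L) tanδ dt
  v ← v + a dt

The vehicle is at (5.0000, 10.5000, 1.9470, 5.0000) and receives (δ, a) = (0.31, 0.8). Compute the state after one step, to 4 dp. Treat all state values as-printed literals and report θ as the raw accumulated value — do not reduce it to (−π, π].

x' = 5.0000 + 5.0000·cos(1.9470)·0.1 = 4.8163
y' = 10.5000 + 5.0000·sin(1.9470)·0.1 = 10.9650
θ' = 1.9470 + (5.0000/2.7)·tan(0.31)·0.1 = 2.0063
v' = 5.0000 + 0.8000·0.1 = 5.0800

(4.8163, 10.9650, 2.0063, 5.0800)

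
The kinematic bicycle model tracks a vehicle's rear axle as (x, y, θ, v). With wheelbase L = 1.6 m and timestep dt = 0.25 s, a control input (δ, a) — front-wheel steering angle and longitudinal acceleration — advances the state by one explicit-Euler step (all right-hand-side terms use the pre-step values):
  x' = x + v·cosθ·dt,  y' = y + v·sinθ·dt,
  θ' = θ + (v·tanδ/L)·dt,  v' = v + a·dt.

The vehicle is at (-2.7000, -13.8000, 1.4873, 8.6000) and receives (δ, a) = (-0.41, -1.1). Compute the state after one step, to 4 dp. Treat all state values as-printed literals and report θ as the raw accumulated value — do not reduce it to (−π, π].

x' = -2.7000 + 8.6000·cos(1.4873)·0.25 = -2.5207
y' = -13.8000 + 8.6000·sin(1.4873)·0.25 = -11.6575
θ' = 1.4873 + (8.6000/1.6)·tan(-0.41)·0.25 = 0.9033
v' = 8.6000 − 1.1000·0.25 = 8.3250

(-2.5207, -11.6575, 0.9033, 8.3250)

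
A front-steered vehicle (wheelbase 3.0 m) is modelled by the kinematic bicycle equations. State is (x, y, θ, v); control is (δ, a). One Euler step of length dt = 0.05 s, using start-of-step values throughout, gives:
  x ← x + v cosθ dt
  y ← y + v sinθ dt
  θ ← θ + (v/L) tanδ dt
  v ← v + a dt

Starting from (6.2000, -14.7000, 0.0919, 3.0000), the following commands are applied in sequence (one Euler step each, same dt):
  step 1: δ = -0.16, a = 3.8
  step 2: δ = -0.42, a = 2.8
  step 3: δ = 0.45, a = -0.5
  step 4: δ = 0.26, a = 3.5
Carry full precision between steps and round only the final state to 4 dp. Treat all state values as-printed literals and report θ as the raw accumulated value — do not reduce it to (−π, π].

after step 1 (δ=-0.16, a=3.8): (6.349367, -14.686234, 0.083831, 3.190000)
after step 2 (δ=-0.42, a=2.8): (6.508307, -14.672879, 0.060088, 3.330000)
after step 3 (δ=0.45, a=-0.5): (6.674506, -14.662880, 0.086898, 3.305000)
after step 4 (δ=0.26, a=3.5): (6.839133, -14.648539, 0.101551, 3.480000)

(6.8391, -14.6485, 0.1016, 3.4800)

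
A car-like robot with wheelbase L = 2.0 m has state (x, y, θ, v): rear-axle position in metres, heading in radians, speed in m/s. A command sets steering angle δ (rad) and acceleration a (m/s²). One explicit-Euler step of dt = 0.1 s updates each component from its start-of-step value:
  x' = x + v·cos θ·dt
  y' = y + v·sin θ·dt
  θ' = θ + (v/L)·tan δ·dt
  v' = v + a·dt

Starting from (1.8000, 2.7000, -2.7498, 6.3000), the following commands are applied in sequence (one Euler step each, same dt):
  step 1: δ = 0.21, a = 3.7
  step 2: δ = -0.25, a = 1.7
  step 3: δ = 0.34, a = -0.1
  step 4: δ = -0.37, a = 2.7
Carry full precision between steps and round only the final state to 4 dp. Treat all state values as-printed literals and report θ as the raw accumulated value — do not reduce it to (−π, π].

after step 1 (δ=0.21, a=3.7): (1.217738, 2.459437, -2.682660, 6.670000)
after step 2 (δ=-0.25, a=1.7): (0.619755, 2.163962, -2.767817, 6.840000)
after step 3 (δ=0.34, a=-0.1): (-0.017019, 1.914211, -2.646839, 6.830000)
after step 4 (δ=-0.37, a=2.7): (-0.618117, 1.589912, -2.779294, 7.100000)

(-0.6181, 1.5899, -2.7793, 7.1000)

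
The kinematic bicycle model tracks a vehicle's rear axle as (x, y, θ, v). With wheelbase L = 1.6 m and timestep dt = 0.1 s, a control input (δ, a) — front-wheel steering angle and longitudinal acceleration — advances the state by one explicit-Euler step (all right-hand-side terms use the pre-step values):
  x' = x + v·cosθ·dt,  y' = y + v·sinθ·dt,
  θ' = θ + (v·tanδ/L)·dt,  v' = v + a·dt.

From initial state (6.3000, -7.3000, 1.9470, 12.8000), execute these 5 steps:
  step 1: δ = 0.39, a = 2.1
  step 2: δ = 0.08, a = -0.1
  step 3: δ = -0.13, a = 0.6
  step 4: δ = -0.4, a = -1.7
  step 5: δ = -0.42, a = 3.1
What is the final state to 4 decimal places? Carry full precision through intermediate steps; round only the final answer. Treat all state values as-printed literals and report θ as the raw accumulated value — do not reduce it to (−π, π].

(2.8724, -1.9331, 1.5299, 13.2000)

after step 1 (δ=0.39, a=2.1): (5.829738, -6.109515, 2.275844, 13.010000)
after step 2 (δ=0.08, a=-0.1): (4.986599, -5.118699, 2.341033, 13.000000)
after step 3 (δ=-0.13, a=0.6): (4.081402, -4.185629, 2.234809, 13.060000)
after step 4 (δ=-0.4, a=-1.7): (3.276538, -3.157121, 1.889704, 12.890000)
after step 5 (δ=-0.42, a=3.1): (2.872398, -1.933114, 1.529934, 13.200000)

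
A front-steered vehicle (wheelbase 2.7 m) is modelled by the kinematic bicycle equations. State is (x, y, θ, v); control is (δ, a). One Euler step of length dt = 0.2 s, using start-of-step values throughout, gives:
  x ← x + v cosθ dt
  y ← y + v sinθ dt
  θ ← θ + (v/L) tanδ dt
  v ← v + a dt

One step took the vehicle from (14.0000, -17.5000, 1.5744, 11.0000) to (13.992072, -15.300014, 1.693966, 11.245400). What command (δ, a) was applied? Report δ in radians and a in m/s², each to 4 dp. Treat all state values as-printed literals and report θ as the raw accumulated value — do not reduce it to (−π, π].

a = (v'−v)/dt = (0.245400)/0.2 = 1.2270
Δθ = θ'−θ = 0.119566;  (v·dt/L) = 11.0000·0.2/2.7 = 0.814815
tan δ = Δθ·L/(v·dt) = 0.146740  →  δ = 0.1457

δ = 0.1457, a = 1.2270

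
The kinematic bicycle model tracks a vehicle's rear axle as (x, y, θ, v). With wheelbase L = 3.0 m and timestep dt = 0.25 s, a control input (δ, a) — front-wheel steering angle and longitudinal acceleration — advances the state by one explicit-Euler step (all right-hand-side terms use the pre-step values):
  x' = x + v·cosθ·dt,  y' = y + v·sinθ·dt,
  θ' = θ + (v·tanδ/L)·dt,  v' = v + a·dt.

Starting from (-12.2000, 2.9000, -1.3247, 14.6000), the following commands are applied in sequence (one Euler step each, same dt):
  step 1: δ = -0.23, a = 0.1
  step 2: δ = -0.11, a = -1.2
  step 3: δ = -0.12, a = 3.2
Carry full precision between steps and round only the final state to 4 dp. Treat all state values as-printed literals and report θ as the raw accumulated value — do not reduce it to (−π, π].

after step 1 (δ=-0.23, a=0.1): (-11.310788, -0.640028, -1.609574, 14.625000)
after step 2 (δ=-0.11, a=-1.2): (-11.452535, -4.293530, -1.744180, 14.325000)
after step 3 (δ=-0.12, a=3.2): (-12.070360, -7.821085, -1.888122, 15.125000)

(-12.0704, -7.8211, -1.8881, 15.1250)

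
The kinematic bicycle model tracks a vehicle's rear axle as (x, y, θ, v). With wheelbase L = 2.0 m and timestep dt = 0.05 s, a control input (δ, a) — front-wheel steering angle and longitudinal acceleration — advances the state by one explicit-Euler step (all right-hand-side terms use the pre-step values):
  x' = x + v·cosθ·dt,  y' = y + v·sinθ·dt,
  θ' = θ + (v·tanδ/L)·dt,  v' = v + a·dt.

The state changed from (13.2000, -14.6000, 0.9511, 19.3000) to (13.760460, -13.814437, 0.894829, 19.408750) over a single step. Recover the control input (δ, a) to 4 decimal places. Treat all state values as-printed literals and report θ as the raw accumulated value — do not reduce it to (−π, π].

δ = -0.1161, a = 2.1750

a = (v'−v)/dt = (0.108750)/0.05 = 2.1750
Δθ = θ'−θ = -0.056271;  (v·dt/L) = 19.3000·0.05/2.0 = 0.482500
tan δ = Δθ·L/(v·dt) = -0.116624  →  δ = -0.1161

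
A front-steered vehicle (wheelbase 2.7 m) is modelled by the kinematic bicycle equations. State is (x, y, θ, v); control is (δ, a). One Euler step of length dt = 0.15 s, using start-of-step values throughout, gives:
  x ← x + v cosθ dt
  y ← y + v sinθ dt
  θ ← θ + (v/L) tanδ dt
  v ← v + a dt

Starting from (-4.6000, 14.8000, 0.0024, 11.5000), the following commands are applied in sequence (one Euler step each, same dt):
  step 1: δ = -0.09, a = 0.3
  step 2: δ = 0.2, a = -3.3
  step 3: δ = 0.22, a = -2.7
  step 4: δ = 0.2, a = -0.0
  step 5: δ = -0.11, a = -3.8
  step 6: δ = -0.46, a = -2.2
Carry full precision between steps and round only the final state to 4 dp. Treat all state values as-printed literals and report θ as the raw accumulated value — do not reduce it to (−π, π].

after step 1 (δ=-0.09, a=0.3): (-2.875005, 14.804140, -0.055256, 11.545000)
after step 2 (δ=0.2, a=-3.3): (-1.145898, 14.708500, 0.074760, 11.050000)
after step 3 (δ=0.22, a=-2.7): (0.506972, 14.832299, 0.212038, 10.645000)
after step 4 (δ=0.2, a=-0.0): (2.067962, 15.168339, 0.331918, 10.645000)
after step 5 (δ=-0.11, a=-3.8): (3.577559, 15.688651, 0.266602, 10.075000)
after step 6 (δ=-0.46, a=-2.2): (5.035420, 16.086797, -0.010712, 9.745000)

(5.0354, 16.0868, -0.0107, 9.7450)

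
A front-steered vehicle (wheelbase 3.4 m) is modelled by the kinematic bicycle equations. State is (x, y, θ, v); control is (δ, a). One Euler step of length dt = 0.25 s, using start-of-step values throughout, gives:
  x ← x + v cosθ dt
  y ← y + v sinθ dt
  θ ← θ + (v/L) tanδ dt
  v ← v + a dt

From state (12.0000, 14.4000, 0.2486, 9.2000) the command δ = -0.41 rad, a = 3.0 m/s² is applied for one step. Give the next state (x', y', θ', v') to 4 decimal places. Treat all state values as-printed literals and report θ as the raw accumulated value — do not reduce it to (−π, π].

x' = 12.0000 + 9.2000·cos(0.2486)·0.25 = 14.2293
y' = 14.4000 + 9.2000·sin(0.2486)·0.25 = 14.9659
θ' = 0.2486 + (9.2000/3.4)·tan(-0.41)·0.25 = -0.0454
v' = 9.2000 + 3.0000·0.25 = 9.9500

(14.2293, 14.9659, -0.0454, 9.9500)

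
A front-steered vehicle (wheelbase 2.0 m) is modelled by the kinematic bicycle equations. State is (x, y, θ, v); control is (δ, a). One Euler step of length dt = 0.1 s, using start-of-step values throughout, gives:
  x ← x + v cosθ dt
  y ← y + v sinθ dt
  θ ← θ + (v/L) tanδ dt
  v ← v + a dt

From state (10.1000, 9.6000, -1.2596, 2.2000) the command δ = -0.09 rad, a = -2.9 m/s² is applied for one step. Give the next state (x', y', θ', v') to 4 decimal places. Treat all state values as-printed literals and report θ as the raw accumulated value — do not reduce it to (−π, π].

x' = 10.1000 + 2.2000·cos(-1.2596)·0.1 = 10.1674
y' = 9.6000 + 2.2000·sin(-1.2596)·0.1 = 9.3906
θ' = -1.2596 + (2.2000/2.0)·tan(-0.09)·0.1 = -1.2695
v' = 2.2000 − 2.9000·0.1 = 1.9100

(10.1674, 9.3906, -1.2695, 1.9100)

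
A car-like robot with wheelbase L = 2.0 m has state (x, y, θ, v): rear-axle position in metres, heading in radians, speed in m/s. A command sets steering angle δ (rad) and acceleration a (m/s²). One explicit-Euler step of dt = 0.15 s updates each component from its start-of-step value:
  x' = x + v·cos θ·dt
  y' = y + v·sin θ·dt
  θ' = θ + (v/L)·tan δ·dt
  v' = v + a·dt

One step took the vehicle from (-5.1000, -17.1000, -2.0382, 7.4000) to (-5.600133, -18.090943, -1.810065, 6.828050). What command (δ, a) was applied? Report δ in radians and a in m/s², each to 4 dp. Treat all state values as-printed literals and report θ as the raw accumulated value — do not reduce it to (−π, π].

a = (v'−v)/dt = (-0.571950)/0.15 = -3.8130
Δθ = θ'−θ = 0.228135;  (v·dt/L) = 7.4000·0.15/2.0 = 0.555000
tan δ = Δθ·L/(v·dt) = 0.411054  →  δ = 0.3900

δ = 0.3900, a = -3.8130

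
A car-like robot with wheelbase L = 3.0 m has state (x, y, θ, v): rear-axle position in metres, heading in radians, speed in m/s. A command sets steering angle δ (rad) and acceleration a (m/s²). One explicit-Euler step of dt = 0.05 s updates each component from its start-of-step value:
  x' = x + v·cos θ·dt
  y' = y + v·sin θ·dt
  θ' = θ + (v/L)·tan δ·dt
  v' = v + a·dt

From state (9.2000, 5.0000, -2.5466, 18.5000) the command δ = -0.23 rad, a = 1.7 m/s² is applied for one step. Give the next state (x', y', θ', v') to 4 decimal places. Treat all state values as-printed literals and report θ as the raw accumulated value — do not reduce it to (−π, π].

(8.4340, 4.4815, -2.6188, 18.5850)

x' = 9.2000 + 18.5000·cos(-2.5466)·0.05 = 8.4340
y' = 5.0000 + 18.5000·sin(-2.5466)·0.05 = 4.4815
θ' = -2.5466 + (18.5000/3.0)·tan(-0.23)·0.05 = -2.6188
v' = 18.5000 + 1.7000·0.05 = 18.5850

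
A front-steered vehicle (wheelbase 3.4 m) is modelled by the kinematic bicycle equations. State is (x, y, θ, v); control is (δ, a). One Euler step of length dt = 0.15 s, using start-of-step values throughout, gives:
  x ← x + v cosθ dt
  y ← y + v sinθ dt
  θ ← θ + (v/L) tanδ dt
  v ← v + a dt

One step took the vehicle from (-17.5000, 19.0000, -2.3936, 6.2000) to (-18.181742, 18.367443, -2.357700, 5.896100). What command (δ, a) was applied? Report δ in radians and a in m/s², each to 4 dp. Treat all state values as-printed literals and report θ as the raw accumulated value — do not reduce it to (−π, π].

a = (v'−v)/dt = (-0.303900)/0.15 = -2.0260
Δθ = θ'−θ = 0.035900;  (v·dt/L) = 6.2000·0.15/3.4 = 0.273529
tan δ = Δθ·L/(v·dt) = 0.131247  →  δ = 0.1305

δ = 0.1305, a = -2.0260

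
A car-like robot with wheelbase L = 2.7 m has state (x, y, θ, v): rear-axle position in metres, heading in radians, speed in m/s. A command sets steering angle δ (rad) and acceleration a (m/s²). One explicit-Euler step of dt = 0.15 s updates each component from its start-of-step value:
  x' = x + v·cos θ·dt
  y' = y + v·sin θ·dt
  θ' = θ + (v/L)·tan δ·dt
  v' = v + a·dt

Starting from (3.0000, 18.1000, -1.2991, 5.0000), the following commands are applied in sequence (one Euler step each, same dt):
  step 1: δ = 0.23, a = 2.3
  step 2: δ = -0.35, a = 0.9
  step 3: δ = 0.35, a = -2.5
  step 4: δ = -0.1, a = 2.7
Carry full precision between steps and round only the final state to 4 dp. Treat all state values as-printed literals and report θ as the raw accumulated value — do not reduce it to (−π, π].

after step 1 (δ=0.23, a=2.3): (3.201274, 17.377512, -1.234060, 5.345000)
after step 2 (δ=-0.35, a=0.9): (3.466179, 16.620790, -1.342453, 5.480000)
after step 3 (δ=0.35, a=-2.5): (3.652250, 15.820127, -1.231322, 5.105000)
after step 4 (δ=-0.1, a=2.7): (3.907238, 15.098078, -1.259778, 5.510000)

(3.9072, 15.0981, -1.2598, 5.5100)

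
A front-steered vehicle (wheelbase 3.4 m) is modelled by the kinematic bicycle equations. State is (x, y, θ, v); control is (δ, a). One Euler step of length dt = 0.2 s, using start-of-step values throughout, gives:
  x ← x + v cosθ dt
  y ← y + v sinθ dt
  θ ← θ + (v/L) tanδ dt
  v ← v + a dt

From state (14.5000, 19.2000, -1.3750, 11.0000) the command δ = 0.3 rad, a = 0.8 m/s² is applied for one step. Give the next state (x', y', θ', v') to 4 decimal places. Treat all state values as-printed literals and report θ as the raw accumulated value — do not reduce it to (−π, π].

x' = 14.5000 + 11.0000·cos(-1.3750)·0.2 = 14.9280
y' = 19.2000 + 11.0000·sin(-1.3750)·0.2 = 17.0420
θ' = -1.3750 + (11.0000/3.4)·tan(0.3)·0.2 = -1.1748
v' = 11.0000 + 0.8000·0.2 = 11.1600

(14.9280, 17.0420, -1.1748, 11.1600)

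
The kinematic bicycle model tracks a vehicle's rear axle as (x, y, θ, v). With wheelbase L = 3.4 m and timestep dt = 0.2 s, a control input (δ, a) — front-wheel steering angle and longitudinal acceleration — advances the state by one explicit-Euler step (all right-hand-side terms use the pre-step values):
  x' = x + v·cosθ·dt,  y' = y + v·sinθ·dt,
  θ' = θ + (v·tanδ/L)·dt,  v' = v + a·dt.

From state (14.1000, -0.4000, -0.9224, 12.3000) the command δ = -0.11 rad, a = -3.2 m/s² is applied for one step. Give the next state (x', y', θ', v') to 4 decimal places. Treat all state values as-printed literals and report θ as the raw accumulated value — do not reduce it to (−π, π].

x' = 14.1000 + 12.3000·cos(-0.9224)·0.2 = 15.5856
y' = -0.4000 + 12.3000·sin(-0.9224)·0.2 = -2.3608
θ' = -0.9224 + (12.3000/3.4)·tan(-0.11)·0.2 = -1.0023
v' = 12.3000 − 3.2000·0.2 = 11.6600

(15.5856, -2.3608, -1.0023, 11.6600)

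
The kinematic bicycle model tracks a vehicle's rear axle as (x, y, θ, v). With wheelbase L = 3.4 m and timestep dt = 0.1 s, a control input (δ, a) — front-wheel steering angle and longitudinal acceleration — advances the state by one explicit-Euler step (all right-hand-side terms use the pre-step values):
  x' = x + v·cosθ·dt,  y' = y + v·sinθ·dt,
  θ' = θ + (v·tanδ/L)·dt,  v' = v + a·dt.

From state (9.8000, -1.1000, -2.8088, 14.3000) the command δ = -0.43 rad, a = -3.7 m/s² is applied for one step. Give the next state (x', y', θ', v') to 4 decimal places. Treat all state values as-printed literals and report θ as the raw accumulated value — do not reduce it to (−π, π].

x' = 9.8000 + 14.3000·cos(-2.8088)·0.1 = 8.4485
y' = -1.1000 + 14.3000·sin(-2.8088)·0.1 = -1.5672
θ' = -2.8088 + (14.3000/3.4)·tan(-0.43)·0.1 = -3.0017
v' = 14.3000 − 3.7000·0.1 = 13.9300

(8.4485, -1.5672, -3.0017, 13.9300)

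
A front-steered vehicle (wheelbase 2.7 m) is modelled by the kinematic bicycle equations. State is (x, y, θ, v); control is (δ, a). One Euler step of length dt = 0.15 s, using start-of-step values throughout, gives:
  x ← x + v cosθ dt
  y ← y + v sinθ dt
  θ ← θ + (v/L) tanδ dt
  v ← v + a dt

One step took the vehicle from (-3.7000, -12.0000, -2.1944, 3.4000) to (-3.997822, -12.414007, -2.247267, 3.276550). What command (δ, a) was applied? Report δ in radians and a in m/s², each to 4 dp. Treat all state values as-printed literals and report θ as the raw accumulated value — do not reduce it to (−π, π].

δ = -0.2729, a = -0.8230

a = (v'−v)/dt = (-0.123450)/0.15 = -0.8230
Δθ = θ'−θ = -0.052867;  (v·dt/L) = 3.4000·0.15/2.7 = 0.188889
tan δ = Δθ·L/(v·dt) = -0.279884  →  δ = -0.2729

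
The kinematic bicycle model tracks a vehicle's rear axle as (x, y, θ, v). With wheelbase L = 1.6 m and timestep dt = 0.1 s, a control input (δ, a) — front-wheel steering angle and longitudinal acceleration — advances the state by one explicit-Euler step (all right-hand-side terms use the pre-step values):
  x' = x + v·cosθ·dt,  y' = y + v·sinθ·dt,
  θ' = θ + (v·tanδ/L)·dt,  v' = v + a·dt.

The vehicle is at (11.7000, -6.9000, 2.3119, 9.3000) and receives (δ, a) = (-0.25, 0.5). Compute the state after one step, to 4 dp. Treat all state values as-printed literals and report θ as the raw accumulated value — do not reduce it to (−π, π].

(11.0722, -6.2139, 2.1635, 9.3500)

x' = 11.7000 + 9.3000·cos(2.3119)·0.1 = 11.0722
y' = -6.9000 + 9.3000·sin(2.3119)·0.1 = -6.2139
θ' = 2.3119 + (9.3000/1.6)·tan(-0.25)·0.1 = 2.1635
v' = 9.3000 + 0.5000·0.1 = 9.3500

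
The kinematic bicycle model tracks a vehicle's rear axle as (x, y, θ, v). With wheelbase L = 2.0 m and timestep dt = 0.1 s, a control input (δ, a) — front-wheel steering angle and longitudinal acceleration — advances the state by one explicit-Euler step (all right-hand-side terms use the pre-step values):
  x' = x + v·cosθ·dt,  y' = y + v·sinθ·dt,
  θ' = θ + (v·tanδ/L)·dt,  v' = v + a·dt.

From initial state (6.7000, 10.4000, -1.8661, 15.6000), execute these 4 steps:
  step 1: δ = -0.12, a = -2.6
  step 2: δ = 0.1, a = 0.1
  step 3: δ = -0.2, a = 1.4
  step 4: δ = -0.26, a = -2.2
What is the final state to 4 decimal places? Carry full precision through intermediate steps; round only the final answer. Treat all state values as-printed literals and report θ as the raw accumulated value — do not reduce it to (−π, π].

after step 1 (δ=-0.12, a=-2.6): (6.245993, 8.907526, -1.960152, 15.340000)
after step 2 (δ=0.1, a=0.1): (5.663698, 7.488340, -1.883195, 15.350000)
after step 3 (δ=-0.2, a=1.4): (5.191928, 6.027636, -2.038775, 15.490000)
after step 4 (δ=-0.26, a=-2.2): (4.493200, 4.645182, -2.244809, 15.270000)

(4.4932, 4.6452, -2.2448, 15.2700)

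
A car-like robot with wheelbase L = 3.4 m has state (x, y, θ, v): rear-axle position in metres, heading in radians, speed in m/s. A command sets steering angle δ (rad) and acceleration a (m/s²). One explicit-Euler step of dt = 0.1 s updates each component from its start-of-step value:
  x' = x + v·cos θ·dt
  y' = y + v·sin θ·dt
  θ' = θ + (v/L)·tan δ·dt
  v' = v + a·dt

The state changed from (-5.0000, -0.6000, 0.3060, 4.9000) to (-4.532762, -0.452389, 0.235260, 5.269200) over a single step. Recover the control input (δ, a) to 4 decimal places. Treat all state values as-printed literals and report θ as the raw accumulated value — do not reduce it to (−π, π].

δ = -0.4563, a = 3.6920

a = (v'−v)/dt = (0.369200)/0.1 = 3.6920
Δθ = θ'−θ = -0.070740;  (v·dt/L) = 4.9000·0.1/3.4 = 0.144118
tan δ = Δθ·L/(v·dt) = -0.490849  →  δ = -0.4563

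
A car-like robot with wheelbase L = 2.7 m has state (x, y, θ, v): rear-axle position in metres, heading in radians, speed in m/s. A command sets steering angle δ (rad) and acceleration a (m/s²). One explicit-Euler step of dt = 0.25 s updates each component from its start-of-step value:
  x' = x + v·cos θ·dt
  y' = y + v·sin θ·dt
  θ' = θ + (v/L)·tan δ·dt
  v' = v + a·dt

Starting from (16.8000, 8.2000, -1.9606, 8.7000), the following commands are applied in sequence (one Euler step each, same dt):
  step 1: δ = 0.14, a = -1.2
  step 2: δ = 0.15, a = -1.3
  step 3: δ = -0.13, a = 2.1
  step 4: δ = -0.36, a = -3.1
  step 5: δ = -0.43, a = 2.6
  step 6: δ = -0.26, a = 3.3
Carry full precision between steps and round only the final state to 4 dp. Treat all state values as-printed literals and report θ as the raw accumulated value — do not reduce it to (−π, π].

(11.8589, -2.9026, -2.6680, 9.3000)

after step 1 (δ=0.14, a=-1.2): (15.973485, 6.188160, -1.847080, 8.400000)
after step 2 (δ=0.15, a=-1.3): (15.400643, 4.167801, -1.729530, 8.075000)
after step 3 (δ=-0.13, a=2.1): (15.081544, 2.174430, -1.827280, 8.600000)
after step 4 (δ=-0.36, a=-3.1): (14.536129, 0.094761, -2.127009, 7.825000)
after step 5 (δ=-0.43, a=2.6): (13.503282, -1.566606, -2.459296, 8.475000)
after step 6 (δ=-0.26, a=3.3): (11.858863, -2.902640, -2.668049, 9.300000)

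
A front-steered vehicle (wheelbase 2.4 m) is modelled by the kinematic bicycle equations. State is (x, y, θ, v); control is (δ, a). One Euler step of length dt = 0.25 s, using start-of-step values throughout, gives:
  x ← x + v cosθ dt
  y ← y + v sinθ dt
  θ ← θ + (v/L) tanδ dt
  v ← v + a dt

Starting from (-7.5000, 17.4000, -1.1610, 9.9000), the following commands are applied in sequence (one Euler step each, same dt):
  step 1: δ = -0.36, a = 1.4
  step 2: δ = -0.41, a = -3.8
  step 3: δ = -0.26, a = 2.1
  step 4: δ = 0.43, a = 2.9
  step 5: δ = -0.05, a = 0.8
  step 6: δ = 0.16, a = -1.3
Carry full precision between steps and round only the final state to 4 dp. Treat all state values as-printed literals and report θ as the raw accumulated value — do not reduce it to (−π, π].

(-10.3973, 3.4424, -1.6758, 10.4250)

after step 1 (δ=-0.36, a=1.4): (-6.513904, 15.129925, -1.549165, 10.250000)
after step 2 (δ=-0.41, a=-3.8): (-6.458479, 12.568025, -2.013225, 9.300000)
after step 3 (δ=-0.26, a=2.1): (-7.453894, 10.466888, -2.270933, 9.825000)
after step 4 (δ=0.43, a=2.9): (-9.036511, 8.588461, -1.801563, 10.550000)
after step 5 (δ=-0.05, a=0.8): (-9.639771, 6.020878, -1.856557, 10.750000)
after step 6 (δ=0.16, a=-1.3): (-10.397343, 3.442363, -1.675846, 10.425000)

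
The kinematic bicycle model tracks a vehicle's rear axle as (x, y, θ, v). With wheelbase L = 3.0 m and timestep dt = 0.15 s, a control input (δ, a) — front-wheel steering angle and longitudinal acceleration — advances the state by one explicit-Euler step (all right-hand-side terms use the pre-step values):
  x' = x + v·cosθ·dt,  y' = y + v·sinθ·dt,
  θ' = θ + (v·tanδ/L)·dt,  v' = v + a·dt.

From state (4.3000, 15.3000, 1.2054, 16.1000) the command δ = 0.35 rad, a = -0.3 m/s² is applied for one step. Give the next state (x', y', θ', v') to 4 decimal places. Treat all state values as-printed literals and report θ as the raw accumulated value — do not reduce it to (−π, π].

x' = 4.3000 + 16.1000·cos(1.2054)·0.15 = 5.1629
y' = 15.3000 + 16.1000·sin(1.2054)·0.15 = 17.5556
θ' = 1.2054 + (16.1000/3.0)·tan(0.35)·0.15 = 1.4992
v' = 16.1000 − 0.3000·0.15 = 16.0550

(5.1629, 17.5556, 1.4992, 16.0550)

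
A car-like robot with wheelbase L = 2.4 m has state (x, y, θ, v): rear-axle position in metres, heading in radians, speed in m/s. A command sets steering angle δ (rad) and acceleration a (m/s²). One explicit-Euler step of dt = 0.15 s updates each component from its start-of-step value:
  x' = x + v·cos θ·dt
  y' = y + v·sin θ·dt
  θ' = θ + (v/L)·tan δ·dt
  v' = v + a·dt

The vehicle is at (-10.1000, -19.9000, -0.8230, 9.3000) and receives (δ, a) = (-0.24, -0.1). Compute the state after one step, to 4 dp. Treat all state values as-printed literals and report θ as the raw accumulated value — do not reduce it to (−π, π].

(-9.1514, -20.9228, -0.9652, 9.2850)

x' = -10.1000 + 9.3000·cos(-0.8230)·0.15 = -9.1514
y' = -19.9000 + 9.3000·sin(-0.8230)·0.15 = -20.9228
θ' = -0.8230 + (9.3000/2.4)·tan(-0.24)·0.15 = -0.9652
v' = 9.3000 − 0.1000·0.15 = 9.2850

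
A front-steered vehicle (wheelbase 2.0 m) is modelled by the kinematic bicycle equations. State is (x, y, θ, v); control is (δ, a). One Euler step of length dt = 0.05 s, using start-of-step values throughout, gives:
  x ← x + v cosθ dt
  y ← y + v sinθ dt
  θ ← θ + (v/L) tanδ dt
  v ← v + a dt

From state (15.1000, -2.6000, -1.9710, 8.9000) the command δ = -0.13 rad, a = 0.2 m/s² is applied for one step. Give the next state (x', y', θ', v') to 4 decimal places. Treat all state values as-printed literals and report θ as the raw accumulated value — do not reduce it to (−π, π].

x' = 15.1000 + 8.9000·cos(-1.9710)·0.05 = 14.9266
y' = -2.6000 + 8.9000·sin(-1.9710)·0.05 = -3.0098
θ' = -1.9710 + (8.9000/2.0)·tan(-0.13)·0.05 = -2.0001
v' = 8.9000 + 0.2000·0.05 = 8.9100

(14.9266, -3.0098, -2.0001, 8.9100)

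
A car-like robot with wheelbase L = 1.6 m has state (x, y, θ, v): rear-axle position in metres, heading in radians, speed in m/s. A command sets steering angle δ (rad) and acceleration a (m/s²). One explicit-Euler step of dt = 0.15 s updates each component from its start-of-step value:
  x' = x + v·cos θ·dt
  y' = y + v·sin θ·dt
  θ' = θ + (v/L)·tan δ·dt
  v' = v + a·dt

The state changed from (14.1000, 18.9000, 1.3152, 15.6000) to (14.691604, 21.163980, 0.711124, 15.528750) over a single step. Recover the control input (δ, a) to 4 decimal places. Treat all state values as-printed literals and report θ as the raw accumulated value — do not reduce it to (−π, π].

a = (v'−v)/dt = (-0.071250)/0.15 = -0.4750
Δθ = θ'−θ = -0.604076;  (v·dt/L) = 15.6000·0.15/1.6 = 1.462500
tan δ = Δθ·L/(v·dt) = -0.413043  →  δ = -0.3917

δ = -0.3917, a = -0.4750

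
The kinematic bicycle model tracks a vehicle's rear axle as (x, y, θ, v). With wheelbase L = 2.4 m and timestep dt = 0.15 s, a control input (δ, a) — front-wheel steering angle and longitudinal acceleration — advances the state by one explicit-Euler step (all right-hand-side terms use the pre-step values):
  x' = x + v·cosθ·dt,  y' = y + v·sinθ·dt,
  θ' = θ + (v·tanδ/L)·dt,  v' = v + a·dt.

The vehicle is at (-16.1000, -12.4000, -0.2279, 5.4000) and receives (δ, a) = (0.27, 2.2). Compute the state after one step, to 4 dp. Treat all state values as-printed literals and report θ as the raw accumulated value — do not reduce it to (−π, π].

(-15.3109, -12.5830, -0.1345, 5.7300)

x' = -16.1000 + 5.4000·cos(-0.2279)·0.15 = -15.3109
y' = -12.4000 + 5.4000·sin(-0.2279)·0.15 = -12.5830
θ' = -0.2279 + (5.4000/2.4)·tan(0.27)·0.15 = -0.1345
v' = 5.4000 + 2.2000·0.15 = 5.7300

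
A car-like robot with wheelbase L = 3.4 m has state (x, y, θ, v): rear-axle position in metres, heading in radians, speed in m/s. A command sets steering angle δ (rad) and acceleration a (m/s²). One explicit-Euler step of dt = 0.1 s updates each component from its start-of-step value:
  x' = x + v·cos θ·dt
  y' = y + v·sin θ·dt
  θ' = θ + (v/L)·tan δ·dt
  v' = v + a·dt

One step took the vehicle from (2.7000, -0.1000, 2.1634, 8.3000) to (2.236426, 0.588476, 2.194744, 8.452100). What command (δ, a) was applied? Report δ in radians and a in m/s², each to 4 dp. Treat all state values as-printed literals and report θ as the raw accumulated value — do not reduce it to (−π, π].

δ = 0.1277, a = 1.5210

a = (v'−v)/dt = (0.152100)/0.1 = 1.5210
Δθ = θ'−θ = 0.031344;  (v·dt/L) = 8.3000·0.1/3.4 = 0.244118
tan δ = Δθ·L/(v·dt) = 0.128397  →  δ = 0.1277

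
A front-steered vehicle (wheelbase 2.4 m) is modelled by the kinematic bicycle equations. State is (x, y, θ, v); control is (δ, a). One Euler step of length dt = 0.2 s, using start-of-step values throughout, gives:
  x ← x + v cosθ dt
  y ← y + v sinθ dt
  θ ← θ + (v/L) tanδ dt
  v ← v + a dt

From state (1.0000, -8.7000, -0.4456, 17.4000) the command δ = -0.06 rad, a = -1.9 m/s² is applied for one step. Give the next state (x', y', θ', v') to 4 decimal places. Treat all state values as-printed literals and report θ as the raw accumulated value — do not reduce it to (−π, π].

x' = 1.0000 + 17.4000·cos(-0.4456)·0.2 = 4.1402
y' = -8.7000 + 17.4000·sin(-0.4456)·0.2 = -10.1999
θ' = -0.4456 + (17.4000/2.4)·tan(-0.06)·0.2 = -0.5327
v' = 17.4000 − 1.9000·0.2 = 17.0200

(4.1402, -10.1999, -0.5327, 17.0200)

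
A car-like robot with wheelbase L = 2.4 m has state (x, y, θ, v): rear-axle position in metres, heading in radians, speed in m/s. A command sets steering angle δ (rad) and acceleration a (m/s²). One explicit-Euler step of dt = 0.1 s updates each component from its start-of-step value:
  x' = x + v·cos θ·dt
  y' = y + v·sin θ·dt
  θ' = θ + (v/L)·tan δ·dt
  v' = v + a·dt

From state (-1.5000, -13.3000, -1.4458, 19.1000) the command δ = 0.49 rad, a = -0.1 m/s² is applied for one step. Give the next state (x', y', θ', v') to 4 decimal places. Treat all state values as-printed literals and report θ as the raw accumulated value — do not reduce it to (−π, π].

(-1.2619, -15.1951, -1.0213, 19.0900)

x' = -1.5000 + 19.1000·cos(-1.4458)·0.1 = -1.2619
y' = -13.3000 + 19.1000·sin(-1.4458)·0.1 = -15.1951
θ' = -1.4458 + (19.1000/2.4)·tan(0.49)·0.1 = -1.0213
v' = 19.1000 − 0.1000·0.1 = 19.0900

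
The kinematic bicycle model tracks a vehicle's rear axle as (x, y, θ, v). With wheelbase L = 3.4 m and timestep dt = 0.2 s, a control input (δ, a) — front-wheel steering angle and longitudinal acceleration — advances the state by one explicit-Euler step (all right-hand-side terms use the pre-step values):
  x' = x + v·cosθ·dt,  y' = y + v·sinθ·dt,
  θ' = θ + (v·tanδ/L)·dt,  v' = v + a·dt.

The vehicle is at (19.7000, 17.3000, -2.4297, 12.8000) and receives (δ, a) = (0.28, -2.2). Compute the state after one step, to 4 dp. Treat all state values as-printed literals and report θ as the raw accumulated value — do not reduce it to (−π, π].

(17.7618, 15.6276, -2.2132, 12.3600)

x' = 19.7000 + 12.8000·cos(-2.4297)·0.2 = 17.7618
y' = 17.3000 + 12.8000·sin(-2.4297)·0.2 = 15.6276
θ' = -2.4297 + (12.8000/3.4)·tan(0.28)·0.2 = -2.2132
v' = 12.8000 − 2.2000·0.2 = 12.3600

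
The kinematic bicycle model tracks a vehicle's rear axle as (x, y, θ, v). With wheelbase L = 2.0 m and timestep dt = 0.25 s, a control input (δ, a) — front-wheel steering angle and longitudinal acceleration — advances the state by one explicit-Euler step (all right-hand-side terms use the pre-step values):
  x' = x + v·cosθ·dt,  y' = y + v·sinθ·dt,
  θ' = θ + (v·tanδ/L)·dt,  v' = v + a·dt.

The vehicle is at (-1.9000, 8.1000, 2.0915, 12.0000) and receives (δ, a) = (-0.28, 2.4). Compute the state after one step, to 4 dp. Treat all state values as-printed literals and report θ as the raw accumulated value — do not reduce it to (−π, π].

x' = -1.9000 + 12.0000·cos(2.0915)·0.25 = -3.3925
y' = 8.1000 + 12.0000·sin(2.0915)·0.25 = 10.7024
θ' = 2.0915 + (12.0000/2.0)·tan(-0.28)·0.25 = 1.6602
v' = 12.0000 + 2.4000·0.25 = 12.6000

(-3.3925, 10.7024, 1.6602, 12.6000)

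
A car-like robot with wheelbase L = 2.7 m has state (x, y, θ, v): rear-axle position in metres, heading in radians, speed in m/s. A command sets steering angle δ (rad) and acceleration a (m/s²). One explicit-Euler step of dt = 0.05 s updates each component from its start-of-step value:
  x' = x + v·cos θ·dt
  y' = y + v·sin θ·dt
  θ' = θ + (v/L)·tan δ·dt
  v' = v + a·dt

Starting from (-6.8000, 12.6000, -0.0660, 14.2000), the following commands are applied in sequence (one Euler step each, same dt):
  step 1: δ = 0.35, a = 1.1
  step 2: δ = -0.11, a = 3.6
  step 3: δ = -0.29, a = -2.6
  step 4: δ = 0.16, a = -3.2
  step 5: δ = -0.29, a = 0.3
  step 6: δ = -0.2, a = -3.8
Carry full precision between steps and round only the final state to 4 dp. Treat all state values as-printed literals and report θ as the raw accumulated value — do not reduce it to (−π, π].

(-2.5342, 12.4124, -0.1675, 13.9700)

after step 1 (δ=0.35, a=1.1): (-6.091546, 12.553174, 0.029989, 14.255000)
after step 2 (δ=-0.11, a=3.6): (-5.379116, 12.574545, 0.000833, 14.435000)
after step 3 (δ=-0.29, a=-2.6): (-4.657367, 12.575147, -0.078937, 14.305000)
after step 4 (δ=0.16, a=-3.2): (-3.944344, 12.518746, -0.036186, 14.145000)
after step 5 (δ=-0.29, a=0.3): (-3.237557, 12.493159, -0.114354, 14.160000)
after step 6 (δ=-0.2, a=-3.8): (-2.534181, 12.412373, -0.167509, 13.970000)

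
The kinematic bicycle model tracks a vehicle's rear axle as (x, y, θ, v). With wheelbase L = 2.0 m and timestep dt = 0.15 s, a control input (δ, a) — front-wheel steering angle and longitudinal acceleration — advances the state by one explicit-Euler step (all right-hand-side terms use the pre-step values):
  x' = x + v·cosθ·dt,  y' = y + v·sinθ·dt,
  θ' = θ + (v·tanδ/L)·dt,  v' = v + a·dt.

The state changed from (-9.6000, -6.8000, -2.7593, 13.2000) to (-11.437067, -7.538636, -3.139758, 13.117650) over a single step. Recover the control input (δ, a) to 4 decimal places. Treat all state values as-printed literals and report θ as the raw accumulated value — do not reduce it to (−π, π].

δ = -0.3669, a = -0.5490

a = (v'−v)/dt = (-0.082350)/0.15 = -0.5490
Δθ = θ'−θ = -0.380458;  (v·dt/L) = 13.2000·0.15/2.0 = 0.990000
tan δ = Δθ·L/(v·dt) = -0.384301  →  δ = -0.3669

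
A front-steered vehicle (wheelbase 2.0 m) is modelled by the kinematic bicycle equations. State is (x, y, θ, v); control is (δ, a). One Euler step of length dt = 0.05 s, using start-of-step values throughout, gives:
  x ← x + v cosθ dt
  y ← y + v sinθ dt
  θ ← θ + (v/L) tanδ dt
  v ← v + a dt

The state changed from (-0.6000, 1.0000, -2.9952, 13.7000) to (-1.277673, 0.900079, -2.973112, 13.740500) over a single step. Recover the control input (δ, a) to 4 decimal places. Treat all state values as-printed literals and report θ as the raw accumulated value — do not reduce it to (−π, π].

a = (v'−v)/dt = (0.040500)/0.05 = 0.8100
Δθ = θ'−θ = 0.022088;  (v·dt/L) = 13.7000·0.05/2.0 = 0.342500
tan δ = Δθ·L/(v·dt) = 0.064491  →  δ = 0.0644

δ = 0.0644, a = 0.8100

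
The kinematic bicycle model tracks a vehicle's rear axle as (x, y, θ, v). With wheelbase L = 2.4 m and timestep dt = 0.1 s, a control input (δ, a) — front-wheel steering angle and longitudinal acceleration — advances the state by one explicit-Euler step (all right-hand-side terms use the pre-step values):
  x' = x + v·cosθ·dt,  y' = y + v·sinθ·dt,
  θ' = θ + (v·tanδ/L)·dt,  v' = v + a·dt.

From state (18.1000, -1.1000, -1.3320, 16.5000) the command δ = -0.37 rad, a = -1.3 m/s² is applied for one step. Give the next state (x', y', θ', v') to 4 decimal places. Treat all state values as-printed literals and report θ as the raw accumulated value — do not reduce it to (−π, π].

x' = 18.1000 + 16.5000·cos(-1.3320)·0.1 = 18.4903
y' = -1.1000 + 16.5000·sin(-1.3320)·0.1 = -2.7032
θ' = -1.3320 + (16.5000/2.4)·tan(-0.37)·0.1 = -1.5987
v' = 16.5000 − 1.3000·0.1 = 16.3700

(18.4903, -2.7032, -1.5987, 16.3700)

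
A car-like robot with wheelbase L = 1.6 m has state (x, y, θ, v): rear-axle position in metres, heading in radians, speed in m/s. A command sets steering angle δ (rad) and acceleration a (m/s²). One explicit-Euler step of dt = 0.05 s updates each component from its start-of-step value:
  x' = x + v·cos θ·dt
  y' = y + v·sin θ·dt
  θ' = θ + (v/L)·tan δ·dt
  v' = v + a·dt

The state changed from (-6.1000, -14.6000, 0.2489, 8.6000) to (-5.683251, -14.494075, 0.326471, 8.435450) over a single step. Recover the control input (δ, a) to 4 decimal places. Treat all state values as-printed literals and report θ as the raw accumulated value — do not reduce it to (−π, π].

δ = 0.2810, a = -3.2910

a = (v'−v)/dt = (-0.164550)/0.05 = -3.2910
Δθ = θ'−θ = 0.077571;  (v·dt/L) = 8.6000·0.05/1.6 = 0.268750
tan δ = Δθ·L/(v·dt) = 0.288636  →  δ = 0.2810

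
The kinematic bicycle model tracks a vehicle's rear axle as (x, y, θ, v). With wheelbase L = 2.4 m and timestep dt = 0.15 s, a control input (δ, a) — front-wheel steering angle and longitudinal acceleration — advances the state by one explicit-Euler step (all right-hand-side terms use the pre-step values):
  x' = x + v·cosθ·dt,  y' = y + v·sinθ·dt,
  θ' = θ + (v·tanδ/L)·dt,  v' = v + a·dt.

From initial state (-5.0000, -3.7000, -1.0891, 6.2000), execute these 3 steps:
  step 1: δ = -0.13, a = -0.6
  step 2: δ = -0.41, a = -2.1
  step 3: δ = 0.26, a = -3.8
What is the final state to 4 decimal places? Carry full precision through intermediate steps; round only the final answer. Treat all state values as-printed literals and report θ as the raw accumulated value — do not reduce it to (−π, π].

(-3.9585, -6.1957, -1.2094, 5.2250)

after step 1 (δ=-0.13, a=-0.6): (-4.569147, -4.524176, -1.139761, 6.110000)
after step 2 (δ=-0.41, a=-2.1): (-4.186222, -5.356847, -1.305736, 5.795000)
after step 3 (δ=0.26, a=-3.8): (-3.958506, -6.195739, -1.209386, 5.225000)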